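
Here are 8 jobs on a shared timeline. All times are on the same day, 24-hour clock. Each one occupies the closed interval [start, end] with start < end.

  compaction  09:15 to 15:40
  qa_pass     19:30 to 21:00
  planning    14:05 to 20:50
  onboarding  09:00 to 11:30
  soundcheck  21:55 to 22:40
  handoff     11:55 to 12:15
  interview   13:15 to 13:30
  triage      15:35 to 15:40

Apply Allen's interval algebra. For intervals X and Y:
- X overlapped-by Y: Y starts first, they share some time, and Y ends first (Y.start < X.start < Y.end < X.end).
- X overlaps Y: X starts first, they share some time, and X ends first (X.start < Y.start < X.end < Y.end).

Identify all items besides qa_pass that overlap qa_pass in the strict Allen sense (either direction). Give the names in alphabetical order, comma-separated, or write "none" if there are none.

Target qa_pass = [19:30, 21:00].
compaction [09:15, 15:40] → before → no.
handoff [11:55, 12:15] → before → no.
interview [13:15, 13:30] → before → no.
onboarding [09:00, 11:30] → before → no.
planning [14:05, 20:50] → overlaps → yes.
soundcheck [21:55, 22:40] → after → no.
triage [15:35, 15:40] → before → no.
Result: planning.

planning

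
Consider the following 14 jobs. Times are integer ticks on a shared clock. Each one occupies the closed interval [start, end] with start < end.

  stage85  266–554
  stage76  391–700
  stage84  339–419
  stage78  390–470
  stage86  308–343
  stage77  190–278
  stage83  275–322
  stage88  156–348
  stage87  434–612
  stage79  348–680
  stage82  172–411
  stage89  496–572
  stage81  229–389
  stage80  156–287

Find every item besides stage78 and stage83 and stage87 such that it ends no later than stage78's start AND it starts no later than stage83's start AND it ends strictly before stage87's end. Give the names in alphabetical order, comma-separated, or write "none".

stage77, stage80, stage81, stage88

Conditions: its end is no later than stage78's start (X.end <= 390) AND its start is no later than stage83's start (X.start <= 275) AND its end is strictly before stage87's end (X.end < 612).
stage76: end 700 <= 390? ✗; start 391 <= 275? ✗; end 700 < 612? ✗ → no.
stage77: end 278 <= 390? ✓; start 190 <= 275? ✓; end 278 < 612? ✓ → yes.
stage79: end 680 <= 390? ✗; start 348 <= 275? ✗; end 680 < 612? ✗ → no.
stage80: end 287 <= 390? ✓; start 156 <= 275? ✓; end 287 < 612? ✓ → yes.
stage81: end 389 <= 390? ✓; start 229 <= 275? ✓; end 389 < 612? ✓ → yes.
stage82: end 411 <= 390? ✗; start 172 <= 275? ✓; end 411 < 612? ✓ → no.
stage84: end 419 <= 390? ✗; start 339 <= 275? ✗; end 419 < 612? ✓ → no.
stage85: end 554 <= 390? ✗; start 266 <= 275? ✓; end 554 < 612? ✓ → no.
stage86: end 343 <= 390? ✓; start 308 <= 275? ✗; end 343 < 612? ✓ → no.
stage88: end 348 <= 390? ✓; start 156 <= 275? ✓; end 348 < 612? ✓ → yes.
stage89: end 572 <= 390? ✗; start 496 <= 275? ✗; end 572 < 612? ✓ → no.
Result: stage77, stage80, stage81, stage88.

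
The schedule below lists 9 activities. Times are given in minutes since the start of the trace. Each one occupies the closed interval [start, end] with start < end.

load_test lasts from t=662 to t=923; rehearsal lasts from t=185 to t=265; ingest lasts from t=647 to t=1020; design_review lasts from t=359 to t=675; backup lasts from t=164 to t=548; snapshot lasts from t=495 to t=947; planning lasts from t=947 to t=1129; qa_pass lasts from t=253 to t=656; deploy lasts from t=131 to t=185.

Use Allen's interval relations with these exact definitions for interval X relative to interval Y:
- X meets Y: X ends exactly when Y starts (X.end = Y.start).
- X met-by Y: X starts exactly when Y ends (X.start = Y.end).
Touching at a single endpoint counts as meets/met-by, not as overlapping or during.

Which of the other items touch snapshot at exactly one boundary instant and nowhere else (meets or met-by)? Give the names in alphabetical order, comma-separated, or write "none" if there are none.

Target snapshot = [t=495, t=947].
backup [t=164, t=548] → overlaps → no.
deploy [t=131, t=185] → before → no.
design_review [t=359, t=675] → overlaps → no.
ingest [t=647, t=1020] → overlapped-by → no.
load_test [t=662, t=923] → during → no.
planning [t=947, t=1129] → met-by → yes.
qa_pass [t=253, t=656] → overlaps → no.
rehearsal [t=185, t=265] → before → no.
Result: planning.

planning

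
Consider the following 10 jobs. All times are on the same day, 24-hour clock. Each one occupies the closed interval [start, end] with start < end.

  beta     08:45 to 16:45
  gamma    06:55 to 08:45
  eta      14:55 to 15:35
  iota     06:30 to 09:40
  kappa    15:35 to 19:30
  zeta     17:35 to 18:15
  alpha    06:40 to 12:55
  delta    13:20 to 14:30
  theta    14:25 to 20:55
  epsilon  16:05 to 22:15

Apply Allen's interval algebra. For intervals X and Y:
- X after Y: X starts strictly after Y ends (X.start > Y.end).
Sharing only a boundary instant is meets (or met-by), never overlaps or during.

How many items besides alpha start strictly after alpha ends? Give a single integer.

6

Target alpha = [06:40, 12:55].
beta [08:45, 16:45] → overlapped-by → no.
delta [13:20, 14:30] → after → counts.
epsilon [16:05, 22:15] → after → counts.
eta [14:55, 15:35] → after → counts.
gamma [06:55, 08:45] → during → no.
iota [06:30, 09:40] → overlaps → no.
kappa [15:35, 19:30] → after → counts.
theta [14:25, 20:55] → after → counts.
zeta [17:35, 18:15] → after → counts.
Total: 6.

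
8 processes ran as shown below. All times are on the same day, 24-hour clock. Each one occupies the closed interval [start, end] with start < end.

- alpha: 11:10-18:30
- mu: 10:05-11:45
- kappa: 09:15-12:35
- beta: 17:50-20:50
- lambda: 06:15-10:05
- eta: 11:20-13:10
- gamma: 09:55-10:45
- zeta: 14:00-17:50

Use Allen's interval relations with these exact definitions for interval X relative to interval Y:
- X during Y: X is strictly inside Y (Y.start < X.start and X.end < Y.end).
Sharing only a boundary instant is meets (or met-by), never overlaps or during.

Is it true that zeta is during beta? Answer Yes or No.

No

zeta = [14:00, 17:50], beta = [17:50, 20:50].
Actual relation of zeta to beta: meets.
Asked whether 'during' holds → No.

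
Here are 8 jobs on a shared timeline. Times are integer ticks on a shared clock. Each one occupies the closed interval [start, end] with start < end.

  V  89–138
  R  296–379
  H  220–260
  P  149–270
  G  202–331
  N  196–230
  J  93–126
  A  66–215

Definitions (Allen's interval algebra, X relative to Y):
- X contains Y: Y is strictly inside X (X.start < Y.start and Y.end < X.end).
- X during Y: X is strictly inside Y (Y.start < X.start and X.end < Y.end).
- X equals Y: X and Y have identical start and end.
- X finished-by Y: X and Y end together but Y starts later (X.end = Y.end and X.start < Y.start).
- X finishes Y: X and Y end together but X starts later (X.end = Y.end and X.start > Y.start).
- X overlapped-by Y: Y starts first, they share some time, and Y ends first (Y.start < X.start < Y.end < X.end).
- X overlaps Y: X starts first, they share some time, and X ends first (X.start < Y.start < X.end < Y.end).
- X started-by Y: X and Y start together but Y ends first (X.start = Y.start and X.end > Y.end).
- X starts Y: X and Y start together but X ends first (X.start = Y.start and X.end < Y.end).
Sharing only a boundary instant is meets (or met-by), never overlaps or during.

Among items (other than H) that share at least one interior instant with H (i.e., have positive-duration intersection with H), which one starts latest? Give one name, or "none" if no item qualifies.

G

Target H = [220, 260].
A [66, 215] → before → excluded.
G [202, 331] → contains → candidate.
J [93, 126] → before → excluded.
N [196, 230] → overlaps → candidate.
P [149, 270] → contains → candidate.
R [296, 379] → after → excluded.
V [89, 138] → before → excluded.
Among candidates, latest start is 202 → G.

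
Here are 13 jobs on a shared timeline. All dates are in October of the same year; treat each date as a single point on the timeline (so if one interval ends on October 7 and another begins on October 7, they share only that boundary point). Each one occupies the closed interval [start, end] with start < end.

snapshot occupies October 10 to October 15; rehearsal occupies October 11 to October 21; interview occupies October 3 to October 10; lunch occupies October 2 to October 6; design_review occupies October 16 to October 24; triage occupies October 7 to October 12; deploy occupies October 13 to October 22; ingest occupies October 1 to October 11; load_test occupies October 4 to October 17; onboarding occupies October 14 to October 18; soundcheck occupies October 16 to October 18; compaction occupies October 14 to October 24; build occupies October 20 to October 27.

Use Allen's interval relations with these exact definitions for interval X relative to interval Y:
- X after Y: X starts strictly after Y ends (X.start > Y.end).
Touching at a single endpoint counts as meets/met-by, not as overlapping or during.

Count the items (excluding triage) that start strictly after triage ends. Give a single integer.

Target triage = [October 7, October 12].
build [October 20, October 27] → after → counts.
compaction [October 14, October 24] → after → counts.
deploy [October 13, October 22] → after → counts.
design_review [October 16, October 24] → after → counts.
ingest [October 1, October 11] → overlaps → no.
interview [October 3, October 10] → overlaps → no.
load_test [October 4, October 17] → contains → no.
lunch [October 2, October 6] → before → no.
onboarding [October 14, October 18] → after → counts.
rehearsal [October 11, October 21] → overlapped-by → no.
snapshot [October 10, October 15] → overlapped-by → no.
soundcheck [October 16, October 18] → after → counts.
Total: 6.

6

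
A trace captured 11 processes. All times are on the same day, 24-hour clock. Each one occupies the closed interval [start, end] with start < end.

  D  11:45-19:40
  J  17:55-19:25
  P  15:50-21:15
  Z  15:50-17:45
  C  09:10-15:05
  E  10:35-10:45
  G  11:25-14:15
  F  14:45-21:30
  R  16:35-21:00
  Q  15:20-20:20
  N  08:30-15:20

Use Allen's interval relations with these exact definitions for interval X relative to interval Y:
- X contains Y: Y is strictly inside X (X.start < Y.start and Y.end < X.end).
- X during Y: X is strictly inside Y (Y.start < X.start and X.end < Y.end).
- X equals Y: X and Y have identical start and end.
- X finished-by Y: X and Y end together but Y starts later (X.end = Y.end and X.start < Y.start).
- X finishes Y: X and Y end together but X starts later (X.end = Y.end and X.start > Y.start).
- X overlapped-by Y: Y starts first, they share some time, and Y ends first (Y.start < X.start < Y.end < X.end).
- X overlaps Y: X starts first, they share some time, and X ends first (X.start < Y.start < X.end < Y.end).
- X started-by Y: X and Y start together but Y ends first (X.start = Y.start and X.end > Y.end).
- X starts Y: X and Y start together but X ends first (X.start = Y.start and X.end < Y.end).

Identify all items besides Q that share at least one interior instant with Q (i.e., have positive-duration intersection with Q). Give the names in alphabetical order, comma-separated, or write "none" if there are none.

Target Q = [15:20, 20:20].
C [09:10, 15:05] → before → no.
D [11:45, 19:40] → overlaps → yes.
E [10:35, 10:45] → before → no.
F [14:45, 21:30] → contains → yes.
G [11:25, 14:15] → before → no.
J [17:55, 19:25] → during → yes.
N [08:30, 15:20] → meets → no.
P [15:50, 21:15] → overlapped-by → yes.
R [16:35, 21:00] → overlapped-by → yes.
Z [15:50, 17:45] → during → yes.
Result: D, F, J, P, R, Z.

D, F, J, P, R, Z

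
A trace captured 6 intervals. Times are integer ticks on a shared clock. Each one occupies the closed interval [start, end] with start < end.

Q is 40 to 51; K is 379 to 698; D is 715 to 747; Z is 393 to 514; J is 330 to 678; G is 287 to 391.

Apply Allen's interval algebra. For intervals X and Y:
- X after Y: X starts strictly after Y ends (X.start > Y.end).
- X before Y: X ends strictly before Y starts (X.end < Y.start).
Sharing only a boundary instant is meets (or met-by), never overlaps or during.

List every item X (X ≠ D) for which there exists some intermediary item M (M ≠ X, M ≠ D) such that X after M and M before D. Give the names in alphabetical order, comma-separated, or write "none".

G, J, K, Z

Target D = [715, 747].
Intermediaries M with M before D: G, J, K, Q, Z.
Via G — items with X after G: Z.
Via J — items with X after J: none.
Via K — items with X after K: none.
Via Q — items with X after Q: G, J, K, Z.
Via Z — items with X after Z: none.
Union: G, J, K, Z.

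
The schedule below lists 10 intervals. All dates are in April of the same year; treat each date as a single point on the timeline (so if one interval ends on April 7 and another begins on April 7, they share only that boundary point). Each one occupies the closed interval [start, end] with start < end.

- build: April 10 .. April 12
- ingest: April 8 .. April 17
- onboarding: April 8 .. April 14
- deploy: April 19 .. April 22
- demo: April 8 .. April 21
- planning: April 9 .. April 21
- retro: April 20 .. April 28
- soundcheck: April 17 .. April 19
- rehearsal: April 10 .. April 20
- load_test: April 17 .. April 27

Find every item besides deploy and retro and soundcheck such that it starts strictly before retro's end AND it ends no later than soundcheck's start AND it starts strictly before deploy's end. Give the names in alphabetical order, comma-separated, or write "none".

build, ingest, onboarding

Conditions: its start is strictly before retro's end (X.start < April 28) AND its end is no later than soundcheck's start (X.end <= April 17) AND its start is strictly before deploy's end (X.start < April 22).
build: start April 10 < April 28? ✓; end April 12 <= April 17? ✓; start April 10 < April 22? ✓ → yes.
demo: start April 8 < April 28? ✓; end April 21 <= April 17? ✗; start April 8 < April 22? ✓ → no.
ingest: start April 8 < April 28? ✓; end April 17 <= April 17? ✓; start April 8 < April 22? ✓ → yes.
load_test: start April 17 < April 28? ✓; end April 27 <= April 17? ✗; start April 17 < April 22? ✓ → no.
onboarding: start April 8 < April 28? ✓; end April 14 <= April 17? ✓; start April 8 < April 22? ✓ → yes.
planning: start April 9 < April 28? ✓; end April 21 <= April 17? ✗; start April 9 < April 22? ✓ → no.
rehearsal: start April 10 < April 28? ✓; end April 20 <= April 17? ✗; start April 10 < April 22? ✓ → no.
Result: build, ingest, onboarding.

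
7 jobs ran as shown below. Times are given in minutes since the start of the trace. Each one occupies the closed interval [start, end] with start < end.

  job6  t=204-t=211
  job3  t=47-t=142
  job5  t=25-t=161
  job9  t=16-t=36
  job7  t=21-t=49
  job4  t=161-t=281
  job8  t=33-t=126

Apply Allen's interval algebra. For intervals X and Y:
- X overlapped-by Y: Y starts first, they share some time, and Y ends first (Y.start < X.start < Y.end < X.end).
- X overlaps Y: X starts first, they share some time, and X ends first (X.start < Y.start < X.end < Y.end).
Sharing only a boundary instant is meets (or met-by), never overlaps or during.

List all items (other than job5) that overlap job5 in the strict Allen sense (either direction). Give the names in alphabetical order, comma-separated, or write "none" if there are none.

job7, job9

Target job5 = [t=25, t=161].
job3 [t=47, t=142] → during → no.
job4 [t=161, t=281] → met-by → no.
job6 [t=204, t=211] → after → no.
job7 [t=21, t=49] → overlaps → yes.
job8 [t=33, t=126] → during → no.
job9 [t=16, t=36] → overlaps → yes.
Result: job7, job9.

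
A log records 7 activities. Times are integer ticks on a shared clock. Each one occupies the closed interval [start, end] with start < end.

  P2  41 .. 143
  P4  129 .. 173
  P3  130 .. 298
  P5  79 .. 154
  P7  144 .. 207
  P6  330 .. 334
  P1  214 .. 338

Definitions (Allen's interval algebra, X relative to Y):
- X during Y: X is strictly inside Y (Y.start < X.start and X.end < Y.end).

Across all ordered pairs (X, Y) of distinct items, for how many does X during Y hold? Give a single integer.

Checking all 42 ordered pairs for relation 'during'; matching pairs in alphabetical order:
(P6, P1): P6 during P1 ✓
(P7, P3): P7 during P3 ✓
Count: 2.

2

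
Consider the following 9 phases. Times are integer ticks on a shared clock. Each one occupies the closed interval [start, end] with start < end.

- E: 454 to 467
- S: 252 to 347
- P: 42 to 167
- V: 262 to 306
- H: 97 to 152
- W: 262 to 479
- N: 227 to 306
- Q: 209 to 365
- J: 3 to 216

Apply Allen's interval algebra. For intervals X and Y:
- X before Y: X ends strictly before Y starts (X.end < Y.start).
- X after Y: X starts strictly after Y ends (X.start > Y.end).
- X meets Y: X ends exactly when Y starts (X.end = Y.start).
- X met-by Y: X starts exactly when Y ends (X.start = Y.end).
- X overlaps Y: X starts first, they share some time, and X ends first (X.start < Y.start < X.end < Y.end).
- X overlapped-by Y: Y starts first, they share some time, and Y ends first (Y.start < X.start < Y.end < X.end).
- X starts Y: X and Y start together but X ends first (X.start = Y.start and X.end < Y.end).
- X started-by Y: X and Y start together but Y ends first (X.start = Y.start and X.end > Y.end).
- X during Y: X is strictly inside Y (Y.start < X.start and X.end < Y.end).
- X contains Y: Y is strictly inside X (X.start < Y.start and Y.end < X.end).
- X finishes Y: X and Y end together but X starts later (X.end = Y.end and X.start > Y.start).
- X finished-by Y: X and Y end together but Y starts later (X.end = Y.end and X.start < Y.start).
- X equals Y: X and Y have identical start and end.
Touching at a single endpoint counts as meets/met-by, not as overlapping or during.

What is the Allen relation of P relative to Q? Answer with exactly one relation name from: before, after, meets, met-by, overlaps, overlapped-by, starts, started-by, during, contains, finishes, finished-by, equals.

P = [42, 167]; Q = [209, 365].
Compare endpoints: P.start < Q.start, P.start < Q.end, P.end < Q.start, P.end < Q.end.
That pattern is 'before'.

before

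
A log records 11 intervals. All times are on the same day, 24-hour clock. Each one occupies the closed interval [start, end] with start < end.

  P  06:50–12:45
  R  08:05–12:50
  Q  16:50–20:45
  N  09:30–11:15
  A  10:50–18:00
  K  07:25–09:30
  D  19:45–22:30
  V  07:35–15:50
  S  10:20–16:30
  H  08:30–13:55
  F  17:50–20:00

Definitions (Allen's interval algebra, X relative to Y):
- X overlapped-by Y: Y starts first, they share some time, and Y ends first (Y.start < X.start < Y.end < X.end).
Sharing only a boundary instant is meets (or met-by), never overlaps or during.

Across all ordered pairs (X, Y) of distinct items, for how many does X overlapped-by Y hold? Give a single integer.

Checking all 110 ordered pairs for relation 'overlapped-by'; matching pairs in alphabetical order:
(A, H): A overlapped-by H ✓
(A, N): A overlapped-by N ✓
(A, P): A overlapped-by P ✓
(A, R): A overlapped-by R ✓
(A, S): A overlapped-by S ✓
(A, V): A overlapped-by V ✓
(D, F): D overlapped-by F ✓
(D, Q): D overlapped-by Q ✓
(F, A): F overlapped-by A ✓
(H, K): H overlapped-by K ✓
(H, P): H overlapped-by P ✓
(H, R): H overlapped-by R ✓
(Q, A): Q overlapped-by A ✓
(R, K): R overlapped-by K ✓
(R, P): R overlapped-by P ✓
(S, H): S overlapped-by H ✓
(S, N): S overlapped-by N ✓
(S, P): S overlapped-by P ✓
(S, R): S overlapped-by R ✓
(S, V): S overlapped-by V ✓
(V, K): V overlapped-by K ✓
(V, P): V overlapped-by P ✓
Count: 22.

22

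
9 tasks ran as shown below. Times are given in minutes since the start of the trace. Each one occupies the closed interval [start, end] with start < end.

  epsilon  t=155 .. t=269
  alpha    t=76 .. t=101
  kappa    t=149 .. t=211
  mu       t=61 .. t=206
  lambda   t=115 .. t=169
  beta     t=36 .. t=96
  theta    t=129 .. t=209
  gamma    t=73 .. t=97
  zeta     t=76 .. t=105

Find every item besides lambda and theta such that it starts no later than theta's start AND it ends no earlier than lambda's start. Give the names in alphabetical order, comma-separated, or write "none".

Conditions: its start is no later than theta's start (X.start <= t=129) AND its end is no earlier than lambda's start (X.end >= t=115).
alpha: start t=76 <= t=129? ✓; end t=101 >= t=115? ✗ → no.
beta: start t=36 <= t=129? ✓; end t=96 >= t=115? ✗ → no.
epsilon: start t=155 <= t=129? ✗; end t=269 >= t=115? ✓ → no.
gamma: start t=73 <= t=129? ✓; end t=97 >= t=115? ✗ → no.
kappa: start t=149 <= t=129? ✗; end t=211 >= t=115? ✓ → no.
mu: start t=61 <= t=129? ✓; end t=206 >= t=115? ✓ → yes.
zeta: start t=76 <= t=129? ✓; end t=105 >= t=115? ✗ → no.
Result: mu.

mu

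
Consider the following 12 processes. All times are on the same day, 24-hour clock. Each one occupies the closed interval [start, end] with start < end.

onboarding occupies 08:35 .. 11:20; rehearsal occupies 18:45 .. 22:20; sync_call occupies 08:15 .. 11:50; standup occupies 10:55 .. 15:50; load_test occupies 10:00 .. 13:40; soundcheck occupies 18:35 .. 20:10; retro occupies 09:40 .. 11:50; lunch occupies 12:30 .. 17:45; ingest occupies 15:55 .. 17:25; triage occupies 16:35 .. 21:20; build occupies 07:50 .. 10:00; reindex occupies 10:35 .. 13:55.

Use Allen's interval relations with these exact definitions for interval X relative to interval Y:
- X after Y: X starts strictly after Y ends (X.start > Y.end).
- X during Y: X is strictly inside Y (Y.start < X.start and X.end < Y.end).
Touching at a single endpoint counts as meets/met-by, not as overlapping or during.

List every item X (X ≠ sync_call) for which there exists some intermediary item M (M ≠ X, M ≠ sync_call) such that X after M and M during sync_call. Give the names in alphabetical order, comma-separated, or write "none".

ingest, lunch, rehearsal, soundcheck, triage

Target sync_call = [08:15, 11:50].
Intermediaries M with M during sync_call: onboarding.
Via onboarding — items with X after onboarding: ingest, lunch, rehearsal, soundcheck, triage.
Union: ingest, lunch, rehearsal, soundcheck, triage.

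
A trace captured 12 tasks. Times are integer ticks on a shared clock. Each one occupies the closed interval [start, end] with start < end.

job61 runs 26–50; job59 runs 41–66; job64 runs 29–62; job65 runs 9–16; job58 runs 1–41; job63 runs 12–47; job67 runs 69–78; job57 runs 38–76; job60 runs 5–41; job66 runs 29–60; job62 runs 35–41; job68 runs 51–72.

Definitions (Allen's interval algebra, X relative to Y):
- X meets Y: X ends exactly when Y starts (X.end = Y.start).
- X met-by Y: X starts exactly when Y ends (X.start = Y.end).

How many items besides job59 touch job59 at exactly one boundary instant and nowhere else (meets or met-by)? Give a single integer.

3

Target job59 = [41, 66].
job57 [38, 76] → contains → no.
job58 [1, 41] → meets → counts.
job60 [5, 41] → meets → counts.
job61 [26, 50] → overlaps → no.
job62 [35, 41] → meets → counts.
job63 [12, 47] → overlaps → no.
job64 [29, 62] → overlaps → no.
job65 [9, 16] → before → no.
job66 [29, 60] → overlaps → no.
job67 [69, 78] → after → no.
job68 [51, 72] → overlapped-by → no.
Total: 3.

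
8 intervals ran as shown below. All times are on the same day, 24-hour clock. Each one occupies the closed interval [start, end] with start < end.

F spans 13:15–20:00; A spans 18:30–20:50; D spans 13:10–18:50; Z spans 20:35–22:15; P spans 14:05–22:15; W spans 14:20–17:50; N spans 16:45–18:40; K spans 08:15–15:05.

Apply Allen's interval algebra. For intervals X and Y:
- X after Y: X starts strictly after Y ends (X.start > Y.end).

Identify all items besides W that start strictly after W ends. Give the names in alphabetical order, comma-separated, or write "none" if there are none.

A, Z

Target W = [14:20, 17:50].
A [18:30, 20:50] → after → yes.
D [13:10, 18:50] → contains → no.
F [13:15, 20:00] → contains → no.
K [08:15, 15:05] → overlaps → no.
N [16:45, 18:40] → overlapped-by → no.
P [14:05, 22:15] → contains → no.
Z [20:35, 22:15] → after → yes.
Result: A, Z.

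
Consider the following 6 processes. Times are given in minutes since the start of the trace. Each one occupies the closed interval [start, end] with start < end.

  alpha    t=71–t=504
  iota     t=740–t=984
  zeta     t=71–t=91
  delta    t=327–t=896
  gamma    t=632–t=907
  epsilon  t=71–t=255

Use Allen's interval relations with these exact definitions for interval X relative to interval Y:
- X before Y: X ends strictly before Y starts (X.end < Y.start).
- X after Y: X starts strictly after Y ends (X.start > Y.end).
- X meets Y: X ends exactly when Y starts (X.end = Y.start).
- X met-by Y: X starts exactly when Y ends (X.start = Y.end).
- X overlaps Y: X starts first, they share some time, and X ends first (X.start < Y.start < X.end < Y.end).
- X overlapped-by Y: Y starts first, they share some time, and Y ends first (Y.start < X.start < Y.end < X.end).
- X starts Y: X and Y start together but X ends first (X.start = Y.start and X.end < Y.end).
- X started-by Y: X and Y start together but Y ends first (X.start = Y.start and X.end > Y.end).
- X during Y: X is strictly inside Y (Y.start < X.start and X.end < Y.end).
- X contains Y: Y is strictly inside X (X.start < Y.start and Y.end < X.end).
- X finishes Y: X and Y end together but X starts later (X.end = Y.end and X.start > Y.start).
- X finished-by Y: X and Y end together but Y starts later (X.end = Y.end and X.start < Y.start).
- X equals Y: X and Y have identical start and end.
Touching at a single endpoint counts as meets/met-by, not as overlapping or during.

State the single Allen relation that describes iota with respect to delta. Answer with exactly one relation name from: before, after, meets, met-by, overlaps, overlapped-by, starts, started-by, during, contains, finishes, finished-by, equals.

overlapped-by

iota = [t=740, t=984]; delta = [t=327, t=896].
Compare endpoints: iota.start > delta.start, iota.start < delta.end, iota.end > delta.start, iota.end > delta.end.
That pattern is 'overlapped-by'.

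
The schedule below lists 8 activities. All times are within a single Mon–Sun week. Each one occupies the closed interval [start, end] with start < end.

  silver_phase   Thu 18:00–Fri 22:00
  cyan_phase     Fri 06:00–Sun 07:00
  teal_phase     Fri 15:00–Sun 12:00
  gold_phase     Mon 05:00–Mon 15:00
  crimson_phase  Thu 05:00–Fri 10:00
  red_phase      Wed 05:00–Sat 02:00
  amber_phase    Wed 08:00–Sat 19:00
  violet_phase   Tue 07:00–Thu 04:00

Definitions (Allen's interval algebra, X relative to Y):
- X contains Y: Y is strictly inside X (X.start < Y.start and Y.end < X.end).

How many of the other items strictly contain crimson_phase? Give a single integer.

Target crimson_phase = [Thu 05:00, Fri 10:00].
amber_phase [Wed 08:00, Sat 19:00] → contains → counts.
cyan_phase [Fri 06:00, Sun 07:00] → overlapped-by → no.
gold_phase [Mon 05:00, Mon 15:00] → before → no.
red_phase [Wed 05:00, Sat 02:00] → contains → counts.
silver_phase [Thu 18:00, Fri 22:00] → overlapped-by → no.
teal_phase [Fri 15:00, Sun 12:00] → after → no.
violet_phase [Tue 07:00, Thu 04:00] → before → no.
Total: 2.

2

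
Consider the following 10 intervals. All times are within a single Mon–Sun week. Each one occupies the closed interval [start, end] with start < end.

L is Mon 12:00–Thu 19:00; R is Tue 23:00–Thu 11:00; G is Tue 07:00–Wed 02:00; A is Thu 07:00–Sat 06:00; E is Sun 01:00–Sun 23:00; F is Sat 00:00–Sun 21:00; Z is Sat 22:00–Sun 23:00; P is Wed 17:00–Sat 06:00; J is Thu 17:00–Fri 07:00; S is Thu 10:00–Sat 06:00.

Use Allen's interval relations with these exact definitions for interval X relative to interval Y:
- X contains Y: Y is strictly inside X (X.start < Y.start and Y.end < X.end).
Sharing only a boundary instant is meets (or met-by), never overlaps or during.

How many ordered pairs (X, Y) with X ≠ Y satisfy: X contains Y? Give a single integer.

5

Checking all 90 ordered pairs for relation 'contains'; matching pairs in alphabetical order:
(A, J): A contains J ✓
(L, G): L contains G ✓
(L, R): L contains R ✓
(P, J): P contains J ✓
(S, J): S contains J ✓
Count: 5.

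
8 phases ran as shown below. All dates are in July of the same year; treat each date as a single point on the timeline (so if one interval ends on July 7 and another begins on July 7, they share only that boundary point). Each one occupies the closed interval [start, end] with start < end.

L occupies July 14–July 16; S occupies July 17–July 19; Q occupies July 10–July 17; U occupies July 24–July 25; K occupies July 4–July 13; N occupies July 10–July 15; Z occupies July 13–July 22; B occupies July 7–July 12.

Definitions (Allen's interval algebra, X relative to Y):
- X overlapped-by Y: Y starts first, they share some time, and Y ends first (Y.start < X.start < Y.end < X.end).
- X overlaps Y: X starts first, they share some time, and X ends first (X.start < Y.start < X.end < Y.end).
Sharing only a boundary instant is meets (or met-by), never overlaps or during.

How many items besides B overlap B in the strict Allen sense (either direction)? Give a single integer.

Target B = [July 7, July 12].
K [July 4, July 13] → contains → no.
L [July 14, July 16] → after → no.
N [July 10, July 15] → overlapped-by → counts.
Q [July 10, July 17] → overlapped-by → counts.
S [July 17, July 19] → after → no.
U [July 24, July 25] → after → no.
Z [July 13, July 22] → after → no.
Total: 2.

2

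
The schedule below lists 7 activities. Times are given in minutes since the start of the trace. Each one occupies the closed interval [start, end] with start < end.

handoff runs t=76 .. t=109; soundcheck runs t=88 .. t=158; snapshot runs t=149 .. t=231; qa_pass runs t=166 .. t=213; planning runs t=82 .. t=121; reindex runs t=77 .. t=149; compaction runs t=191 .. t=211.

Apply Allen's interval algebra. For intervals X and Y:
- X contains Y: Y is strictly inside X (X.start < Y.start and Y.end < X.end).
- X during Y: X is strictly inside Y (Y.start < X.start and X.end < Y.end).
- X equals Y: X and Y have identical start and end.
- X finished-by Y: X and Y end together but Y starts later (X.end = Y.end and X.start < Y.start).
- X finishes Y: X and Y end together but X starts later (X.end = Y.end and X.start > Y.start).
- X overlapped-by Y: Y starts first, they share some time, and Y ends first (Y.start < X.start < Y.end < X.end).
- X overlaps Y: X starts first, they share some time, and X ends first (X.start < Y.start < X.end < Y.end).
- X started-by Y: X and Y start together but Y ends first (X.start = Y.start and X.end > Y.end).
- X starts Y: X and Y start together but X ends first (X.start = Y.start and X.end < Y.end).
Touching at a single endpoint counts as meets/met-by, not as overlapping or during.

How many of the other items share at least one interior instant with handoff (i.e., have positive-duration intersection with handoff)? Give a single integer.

3

Target handoff = [t=76, t=109].
compaction [t=191, t=211] → after → no.
planning [t=82, t=121] → overlapped-by → counts.
qa_pass [t=166, t=213] → after → no.
reindex [t=77, t=149] → overlapped-by → counts.
snapshot [t=149, t=231] → after → no.
soundcheck [t=88, t=158] → overlapped-by → counts.
Total: 3.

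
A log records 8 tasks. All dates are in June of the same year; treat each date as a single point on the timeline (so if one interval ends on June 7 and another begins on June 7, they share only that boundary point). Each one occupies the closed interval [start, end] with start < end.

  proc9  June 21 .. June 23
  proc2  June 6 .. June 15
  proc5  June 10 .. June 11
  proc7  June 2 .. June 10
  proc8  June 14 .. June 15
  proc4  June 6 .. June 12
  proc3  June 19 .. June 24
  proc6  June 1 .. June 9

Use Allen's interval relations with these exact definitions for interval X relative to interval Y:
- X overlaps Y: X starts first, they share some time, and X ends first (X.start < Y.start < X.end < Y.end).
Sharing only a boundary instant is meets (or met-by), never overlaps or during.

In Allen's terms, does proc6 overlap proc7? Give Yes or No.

Yes

proc6 = [June 1, June 9], proc7 = [June 2, June 10].
Actual relation of proc6 to proc7: overlaps.
Asked whether 'overlaps' holds → Yes.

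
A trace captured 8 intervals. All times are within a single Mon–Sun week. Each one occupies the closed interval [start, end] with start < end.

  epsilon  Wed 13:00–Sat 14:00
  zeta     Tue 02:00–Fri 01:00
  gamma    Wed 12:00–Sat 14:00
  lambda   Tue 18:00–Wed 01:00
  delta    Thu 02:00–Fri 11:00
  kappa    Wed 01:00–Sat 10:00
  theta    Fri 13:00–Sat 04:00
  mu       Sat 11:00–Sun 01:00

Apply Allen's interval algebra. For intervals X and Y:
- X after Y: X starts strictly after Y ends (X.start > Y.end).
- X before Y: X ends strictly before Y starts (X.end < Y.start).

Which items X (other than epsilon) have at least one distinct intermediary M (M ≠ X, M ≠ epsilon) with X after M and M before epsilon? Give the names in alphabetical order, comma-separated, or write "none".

Target epsilon = [Wed 13:00, Sat 14:00].
Intermediaries M with M before epsilon: lambda.
Via lambda — items with X after lambda: delta, gamma, mu, theta.
Union: delta, gamma, mu, theta.

delta, gamma, mu, theta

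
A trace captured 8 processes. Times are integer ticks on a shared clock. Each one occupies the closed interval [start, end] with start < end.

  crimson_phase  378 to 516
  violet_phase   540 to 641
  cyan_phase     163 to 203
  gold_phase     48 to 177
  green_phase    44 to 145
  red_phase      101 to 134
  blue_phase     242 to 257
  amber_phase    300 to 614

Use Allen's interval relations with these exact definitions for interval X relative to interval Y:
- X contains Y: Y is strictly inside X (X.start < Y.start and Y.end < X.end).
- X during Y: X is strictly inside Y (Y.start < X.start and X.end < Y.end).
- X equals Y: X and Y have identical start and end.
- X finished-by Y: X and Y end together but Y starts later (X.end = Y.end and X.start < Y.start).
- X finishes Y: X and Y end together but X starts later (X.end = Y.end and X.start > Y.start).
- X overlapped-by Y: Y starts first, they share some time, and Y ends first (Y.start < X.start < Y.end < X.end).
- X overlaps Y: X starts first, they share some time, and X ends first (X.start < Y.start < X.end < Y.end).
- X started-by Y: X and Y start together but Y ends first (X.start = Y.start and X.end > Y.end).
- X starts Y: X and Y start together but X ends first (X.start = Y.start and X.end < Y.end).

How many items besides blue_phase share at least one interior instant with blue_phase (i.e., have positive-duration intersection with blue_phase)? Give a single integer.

0

Target blue_phase = [242, 257].
amber_phase [300, 614] → after → no.
crimson_phase [378, 516] → after → no.
cyan_phase [163, 203] → before → no.
gold_phase [48, 177] → before → no.
green_phase [44, 145] → before → no.
red_phase [101, 134] → before → no.
violet_phase [540, 641] → after → no.
Total: 0.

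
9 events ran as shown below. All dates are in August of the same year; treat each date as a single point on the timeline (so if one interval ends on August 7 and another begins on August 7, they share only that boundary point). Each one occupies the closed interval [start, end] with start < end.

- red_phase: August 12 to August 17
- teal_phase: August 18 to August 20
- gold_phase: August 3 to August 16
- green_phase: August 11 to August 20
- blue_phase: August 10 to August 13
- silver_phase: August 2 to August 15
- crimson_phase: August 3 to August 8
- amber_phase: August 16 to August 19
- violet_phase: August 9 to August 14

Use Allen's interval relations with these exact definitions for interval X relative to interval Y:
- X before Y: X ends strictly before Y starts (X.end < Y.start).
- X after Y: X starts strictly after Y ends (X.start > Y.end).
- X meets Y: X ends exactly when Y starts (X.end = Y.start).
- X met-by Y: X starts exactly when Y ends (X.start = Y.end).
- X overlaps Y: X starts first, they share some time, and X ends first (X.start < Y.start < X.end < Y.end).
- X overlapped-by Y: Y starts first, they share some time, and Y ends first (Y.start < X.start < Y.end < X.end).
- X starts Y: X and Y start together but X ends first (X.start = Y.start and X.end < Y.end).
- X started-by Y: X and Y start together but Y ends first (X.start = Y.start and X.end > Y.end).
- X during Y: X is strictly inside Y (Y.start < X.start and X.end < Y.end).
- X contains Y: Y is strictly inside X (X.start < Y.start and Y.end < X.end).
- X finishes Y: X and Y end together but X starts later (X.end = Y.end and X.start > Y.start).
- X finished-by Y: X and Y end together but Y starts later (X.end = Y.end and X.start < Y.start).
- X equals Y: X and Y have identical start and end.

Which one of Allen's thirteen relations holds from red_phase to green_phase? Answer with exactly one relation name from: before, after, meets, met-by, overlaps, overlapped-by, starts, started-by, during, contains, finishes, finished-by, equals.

red_phase = [August 12, August 17]; green_phase = [August 11, August 20].
Compare endpoints: red_phase.start > green_phase.start, red_phase.start < green_phase.end, red_phase.end > green_phase.start, red_phase.end < green_phase.end.
That pattern is 'during'.

during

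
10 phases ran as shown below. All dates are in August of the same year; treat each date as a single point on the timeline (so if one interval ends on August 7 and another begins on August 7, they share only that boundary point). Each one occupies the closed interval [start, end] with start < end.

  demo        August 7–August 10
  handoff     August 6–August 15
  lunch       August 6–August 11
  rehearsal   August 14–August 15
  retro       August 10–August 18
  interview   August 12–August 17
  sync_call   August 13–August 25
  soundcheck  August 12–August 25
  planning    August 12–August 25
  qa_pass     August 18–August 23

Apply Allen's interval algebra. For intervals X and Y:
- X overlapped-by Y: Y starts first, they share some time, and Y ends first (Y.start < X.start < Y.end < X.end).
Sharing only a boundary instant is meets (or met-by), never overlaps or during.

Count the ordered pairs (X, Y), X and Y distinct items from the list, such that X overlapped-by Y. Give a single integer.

10

Checking all 90 ordered pairs for relation 'overlapped-by'; matching pairs in alphabetical order:
(interview, handoff): interview overlapped-by handoff ✓
(planning, handoff): planning overlapped-by handoff ✓
(planning, retro): planning overlapped-by retro ✓
(retro, handoff): retro overlapped-by handoff ✓
(retro, lunch): retro overlapped-by lunch ✓
(soundcheck, handoff): soundcheck overlapped-by handoff ✓
(soundcheck, retro): soundcheck overlapped-by retro ✓
(sync_call, handoff): sync_call overlapped-by handoff ✓
(sync_call, interview): sync_call overlapped-by interview ✓
(sync_call, retro): sync_call overlapped-by retro ✓
Count: 10.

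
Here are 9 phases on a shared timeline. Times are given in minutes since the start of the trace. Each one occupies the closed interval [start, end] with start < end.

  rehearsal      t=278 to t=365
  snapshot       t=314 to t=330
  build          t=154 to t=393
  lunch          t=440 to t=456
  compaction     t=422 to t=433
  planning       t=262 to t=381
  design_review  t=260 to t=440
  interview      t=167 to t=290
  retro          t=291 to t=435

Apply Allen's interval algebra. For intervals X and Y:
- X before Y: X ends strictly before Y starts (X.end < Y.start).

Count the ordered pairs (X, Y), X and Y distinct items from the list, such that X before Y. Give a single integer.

14

Checking all 72 ordered pairs for relation 'before'; matching pairs in alphabetical order:
(build, compaction): build before compaction ✓
(build, lunch): build before lunch ✓
(compaction, lunch): compaction before lunch ✓
(interview, compaction): interview before compaction ✓
(interview, lunch): interview before lunch ✓
(interview, retro): interview before retro ✓
(interview, snapshot): interview before snapshot ✓
(planning, compaction): planning before compaction ✓
(planning, lunch): planning before lunch ✓
(rehearsal, compaction): rehearsal before compaction ✓
(rehearsal, lunch): rehearsal before lunch ✓
(retro, lunch): retro before lunch ✓
(snapshot, compaction): snapshot before compaction ✓
(snapshot, lunch): snapshot before lunch ✓
Count: 14.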